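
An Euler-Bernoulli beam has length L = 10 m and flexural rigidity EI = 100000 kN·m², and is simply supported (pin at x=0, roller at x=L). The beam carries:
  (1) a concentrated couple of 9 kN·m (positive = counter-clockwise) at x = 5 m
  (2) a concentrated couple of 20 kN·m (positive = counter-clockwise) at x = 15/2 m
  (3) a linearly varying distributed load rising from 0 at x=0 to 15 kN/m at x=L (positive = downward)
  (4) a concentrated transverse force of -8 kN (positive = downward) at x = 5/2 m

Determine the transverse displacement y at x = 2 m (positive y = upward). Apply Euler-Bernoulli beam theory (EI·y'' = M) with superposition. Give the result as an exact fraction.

Load 1 — applied couple M₀=9 kN·m at a=5 m (b=L-a=5):
  y_1 = (M₀x³/(6L)+C₁x)/EI  [x≤a] with C₁=M₀(3b²-L²)/(6L)=-15/4 = (9·2³/(6·10)+(-15/4)·2)/100000 = -63/1000000 m
Load 2 — applied couple M₀=20 kN·m at a=15/2 m (b=L-a=5/2):
  y_2 = (M₀x³/(6L)+C₁x)/EI  [x≤a] with C₁=M₀(3b²-L²)/(6L)=-325/12 = (20·2³/(6·10)+(-325/12)·2)/100000 = -103/200000 m
Load 3 — triangular load w₀=15 kN/m (0→w₀ over full span):
  y_3 = -w₀x(7L⁴-10L²x²+3x⁴)/(360LEI) = -15·2·(7·10⁴-10·10²·2²+3·2⁴)/(360·10·100000) = -86/15625 m
Load 4 — point force P=-8 kN at a=5/2 m (b=L-a=15/2):
  y_4 = -Pbx(L²-b²-x²)/(6LEI)  [x≤a] = -(-8)·(15/2)·2·(10²-(15/2)²-2²)/(6·10·100000) = 159/200000 m
Superposition: y = Σ y_i = -5287/1000000 m ≈ -0.005287 m

y(2) = -5287/1000000 m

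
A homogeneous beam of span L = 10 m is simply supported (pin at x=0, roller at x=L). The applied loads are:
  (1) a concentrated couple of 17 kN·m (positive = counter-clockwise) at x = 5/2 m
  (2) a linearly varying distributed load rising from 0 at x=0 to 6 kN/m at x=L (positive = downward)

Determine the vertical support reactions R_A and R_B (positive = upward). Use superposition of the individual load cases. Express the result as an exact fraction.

Load 1 — applied couple M₀=17 kN·m at a=5/2 m (b=L-a=15/2):
  R_A = M₀/L = 17/10 kN
  R_B = -M₀/L = -17/10 kN
Load 2 — triangular load w₀=6 kN/m (0→w₀ over full span):
  R_A = w₀L/6 = 6·10/6 = 10 kN
  R_B = w₀L/3 = 6·10/3 = 20 kN
Superposition: R_A = 117/10 kN, R_B = 183/10 kN

R_A = 117/10 kN, R_B = 183/10 kN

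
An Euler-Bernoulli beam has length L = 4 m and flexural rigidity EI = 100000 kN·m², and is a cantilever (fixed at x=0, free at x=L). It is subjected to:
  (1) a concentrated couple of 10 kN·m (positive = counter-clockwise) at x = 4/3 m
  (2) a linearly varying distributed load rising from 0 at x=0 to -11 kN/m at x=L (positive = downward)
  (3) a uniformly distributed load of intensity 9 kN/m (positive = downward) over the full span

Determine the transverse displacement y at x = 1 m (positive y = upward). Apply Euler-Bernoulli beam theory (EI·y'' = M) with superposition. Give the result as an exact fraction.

y(1) = 151/48000000 m

Load 1 — applied couple M₀=10 kN·m at a=4/3 m (b=L-a=8/3):
  y_1 = M₀x²/(2EI)  [x≤a] = 10·1²/(2·100000) = 1/20000 m
Load 2 — triangular load w₀=-11 kN/m (0→w₀ over full span):
  y_2 = (w₀Lx³/12-w₀L²x²/6-w₀x⁵/(120L))/EI = ((-11)·4·1³/12-(-11)·4²·1²/6-(-11)·1⁵/(120·4))/100000 = 12331/48000000 m
Load 3 — uniform load w=9 kN/m over full span:
  y_3 = -wx²(x²-4Lx+6L²)/(24EI) = -9·1²·(1²-4·4·1+6·4²)/(24·100000) = -243/800000 m
Superposition: y = Σ y_i = 151/48000000 m ≈ 0.000003 m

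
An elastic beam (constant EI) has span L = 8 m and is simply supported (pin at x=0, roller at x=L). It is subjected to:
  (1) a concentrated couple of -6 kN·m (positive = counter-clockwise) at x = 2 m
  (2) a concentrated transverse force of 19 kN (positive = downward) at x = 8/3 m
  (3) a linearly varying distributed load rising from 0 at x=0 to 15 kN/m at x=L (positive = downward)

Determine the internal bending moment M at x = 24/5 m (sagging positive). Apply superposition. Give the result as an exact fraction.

M(24/5) = 6308/75 kN·m

Load 1 — applied couple M₀=-6 kN·m at a=2 m (b=L-a=6):
  M_1 = M₀x/L - M₀  [x>a] = (-6)·(24/5)/8 - (-6) = 12/5 kN·m
Load 2 — point force P=19 kN at a=8/3 m (b=L-a=16/3):
  M_2 = Pa(L-x)/L  [x>a] = 19·(8/3)·(8-(24/5))/8 = 304/15 kN·m
Load 3 — triangular load w₀=15 kN/m (0→w₀ over full span):
  M_3 = w₀Lx/6 - w₀x³/(6L) = 15·8·(24/5)/6 - 15·(24/5)³/(6·8) = 1536/25 kN·m
Superposition: M = Σ M_i = 6308/75 kN·m ≈ 84.106667 kN·m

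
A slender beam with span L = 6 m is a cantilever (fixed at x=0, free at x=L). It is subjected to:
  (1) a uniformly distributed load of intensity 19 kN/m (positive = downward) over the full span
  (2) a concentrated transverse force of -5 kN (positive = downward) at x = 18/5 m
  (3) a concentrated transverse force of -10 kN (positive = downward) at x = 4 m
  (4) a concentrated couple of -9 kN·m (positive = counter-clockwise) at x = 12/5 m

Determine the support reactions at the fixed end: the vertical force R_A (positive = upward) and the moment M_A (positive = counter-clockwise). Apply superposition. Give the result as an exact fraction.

Load 1 — uniform load w=19 kN/m over full span:
  R_A = wL = 19·6 = 114 kN
  M_A = wL²/2 = 19·6²/2 = 342 kN·m
Load 2 — point force P=-5 kN at a=18/5 m (b=L-a=12/5):
  R_A = P = (-5) = -5 kN
  M_A = Pa = (-5)·(18/5) = -18 kN·m
Load 3 — point force P=-10 kN at a=4 m (b=L-a=2):
  R_A = P = (-10) = -10 kN
  M_A = Pa = (-10)·4 = -40 kN·m
Load 4 — applied couple M₀=-9 kN·m at a=12/5 m (b=L-a=18/5):
  R_A = 0 kN
  M_A = -M₀ = -(-9) = 9 kN·m
Superposition: R_A = 99 kN, M_A = 293 kN·m

R_A = 99 kN, M_A = 293 kN·m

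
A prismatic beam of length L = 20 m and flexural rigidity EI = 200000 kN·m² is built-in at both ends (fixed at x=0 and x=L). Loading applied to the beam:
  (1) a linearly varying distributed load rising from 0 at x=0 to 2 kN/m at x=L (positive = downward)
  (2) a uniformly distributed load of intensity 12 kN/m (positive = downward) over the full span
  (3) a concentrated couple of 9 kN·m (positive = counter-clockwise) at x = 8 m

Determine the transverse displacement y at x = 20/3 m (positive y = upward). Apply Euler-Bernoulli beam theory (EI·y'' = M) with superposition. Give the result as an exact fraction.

y(20/3) = -387271/18225000 m

Load 1 — triangular load w₀=2 kN/m (0→w₀ over full span):
  y_1 = -w₀x²(L-x)²(x+2L)/(120LEI) = -2·(20/3)²·(20-(20/3))²·((20/3)+2·20)/(120·20·200000) = -28/18225 m
Load 2 — uniform load w=12 kN/m over full span:
  y_2 = -wx²(L-x)²/(24EI) = -12·(20/3)²·(20-(20/3))²/(24·200000) = -8/405 m
Load 3 — applied couple M₀=9 kN·m at a=8 m (b=L-a=12):
  y_3 = (R_Ax³/6 - M_Ax²/2)/EI  [x≤a] with R_A=81/125, M_A=27/25 = ((81/125)·(20/3)³/6 - (27/25)·(20/3)²/2)/200000 = 1/25000 m
Superposition: y = Σ y_i = -387271/18225000 m ≈ -0.021249 m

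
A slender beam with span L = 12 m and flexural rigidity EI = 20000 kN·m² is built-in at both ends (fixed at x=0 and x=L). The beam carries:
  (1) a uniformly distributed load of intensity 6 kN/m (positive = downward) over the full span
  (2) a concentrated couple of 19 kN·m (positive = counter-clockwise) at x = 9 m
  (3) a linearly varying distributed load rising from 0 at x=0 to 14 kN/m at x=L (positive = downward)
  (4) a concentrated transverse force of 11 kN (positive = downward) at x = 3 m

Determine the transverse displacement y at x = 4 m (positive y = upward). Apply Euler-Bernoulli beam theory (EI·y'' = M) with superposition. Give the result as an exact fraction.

y(4) = -55313/1800000 m

Load 1 — uniform load w=6 kN/m over full span:
  y_1 = -wx²(L-x)²/(24EI) = -6·4²·(12-4)²/(24·20000) = -8/625 m
Load 2 — applied couple M₀=19 kN·m at a=9 m (b=L-a=3):
  y_2 = (R_Ax³/6 - M_Ax²/2)/EI  [x≤a] with R_A=57/32, M_A=95/16 = ((57/32)·4³/6 - (95/16)·4²/2)/20000 = -57/40000 m
Load 3 — triangular load w₀=14 kN/m (0→w₀ over full span):
  y_3 = -w₀x²(L-x)²(x+2L)/(120LEI) = -14·4²·(12-4)²·(4+2·12)/(120·12·20000) = -392/28125 m
Load 4 — point force P=11 kN at a=3 m (b=L-a=9):
  y_4 = -Pa²(L-x)²(3bL-(3b+a)(L-x))/(6L³EI)  [x>a] = -11·3²·(12-4)²·(3·9·12-(3·9+3)·(12-4))/(6·12³·20000) = -77/30000 m
Superposition: y = Σ y_i = -55313/1800000 m ≈ -0.030729 m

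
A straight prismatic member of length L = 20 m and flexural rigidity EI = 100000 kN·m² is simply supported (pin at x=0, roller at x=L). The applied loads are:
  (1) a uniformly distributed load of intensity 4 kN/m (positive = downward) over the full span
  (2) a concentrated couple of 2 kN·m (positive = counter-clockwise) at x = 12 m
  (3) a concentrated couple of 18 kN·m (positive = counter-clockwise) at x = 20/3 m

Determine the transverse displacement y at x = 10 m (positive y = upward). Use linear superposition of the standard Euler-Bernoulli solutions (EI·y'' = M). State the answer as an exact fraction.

y(10) = -1519/18750 m

Load 1 — uniform load w=4 kN/m over full span:
  y_1 = -wx(L³-2Lx²+x³)/(24EI) = -4·10·(20³-2·20·10²+10³)/(24·100000) = -1/12 m
Load 2 — applied couple M₀=2 kN·m at a=12 m (b=L-a=8):
  y_2 = (M₀x³/(6L)+C₁x)/EI  [x≤a] with C₁=M₀(3b²-L²)/(6L)=-52/15 = (2·10³/(6·20)+(-52/15)·10)/100000 = -9/50000 m
Load 3 — applied couple M₀=18 kN·m at a=20/3 m (b=L-a=40/3):
  y_3 = (M₀x³/(6L)-M₀(x-a)²/2+C₁x)/EI  [x>a] with C₁=M₀(3b²-L²)/(6L)=20 = (18·10³/(6·20)-18·(10-(20/3))²/2+20·10)/100000 = 1/400 m
Superposition: y = Σ y_i = -1519/18750 m ≈ -0.081013 m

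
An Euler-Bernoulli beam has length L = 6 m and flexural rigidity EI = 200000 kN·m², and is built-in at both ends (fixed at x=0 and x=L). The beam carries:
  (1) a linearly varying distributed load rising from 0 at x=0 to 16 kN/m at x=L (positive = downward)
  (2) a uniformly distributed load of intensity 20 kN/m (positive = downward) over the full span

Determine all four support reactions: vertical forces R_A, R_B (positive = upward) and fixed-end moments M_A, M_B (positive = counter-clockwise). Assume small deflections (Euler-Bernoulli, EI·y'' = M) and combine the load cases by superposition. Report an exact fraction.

R_A = 372/5 kN, M_A = 396/5 kN·m, R_B = 468/5 kN, M_B = -444/5 kN·m

Load 1 — triangular load w₀=16 kN/m (0→w₀ over full span):
  R_A = 3w₀L/20 = 3·16·6/20 = 72/5 kN
  M_A = w₀L²/30 = 16·6²/30 = 96/5 kN·m
  R_B = 7w₀L/20 = 7·16·6/20 = 168/5 kN
  M_B = -w₀L²/20 = -16·6²/20 = -144/5 kN·m
Load 2 — uniform load w=20 kN/m over full span:
  R_A = wL/2 = 20·6/2 = 60 kN
  M_A = wL²/12 = 20·6²/12 = 60 kN·m
  R_B = wL/2 = 20·6/2 = 60 kN
  M_B = -wL²/12 = -20·6²/12 = -60 kN·m
Superposition: R_A = 372/5 kN, M_A = 396/5 kN·m, R_B = 468/5 kN, M_B = -444/5 kN·m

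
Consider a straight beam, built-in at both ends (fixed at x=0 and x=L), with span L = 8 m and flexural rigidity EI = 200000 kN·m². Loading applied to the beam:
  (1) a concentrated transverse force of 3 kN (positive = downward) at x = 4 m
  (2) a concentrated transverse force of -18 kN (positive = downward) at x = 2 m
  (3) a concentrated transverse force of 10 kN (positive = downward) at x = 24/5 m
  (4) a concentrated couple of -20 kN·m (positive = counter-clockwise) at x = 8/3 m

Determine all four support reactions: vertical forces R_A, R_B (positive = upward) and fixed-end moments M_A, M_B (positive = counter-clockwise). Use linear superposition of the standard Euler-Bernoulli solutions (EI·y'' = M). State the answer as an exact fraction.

Load 1 — point force P=3 kN at a=4 m (b=L-a=4):
  R_A = Pb²(3a+b)/L³ = 3·4²·(3·4+4)/8³ = 3/2 kN
  M_A = Pab²/L² = 3·4·4²/8² = 3 kN·m
  R_B = Pa²(a+3b)/L³ = 3·4²·(4+3·4)/8³ = 3/2 kN
  M_B = -Pa²b/L² = -3·4²·4/8² = -3 kN·m
Load 2 — point force P=-18 kN at a=2 m (b=L-a=6):
  R_A = Pb²(3a+b)/L³ = (-18)·6²·(3·2+6)/8³ = -243/16 kN
  M_A = Pab²/L² = (-18)·2·6²/8² = -81/4 kN·m
  R_B = Pa²(a+3b)/L³ = (-18)·2²·(2+3·6)/8³ = -45/16 kN
  M_B = -Pa²b/L² = -(-18)·2²·6/8² = 27/4 kN·m
Load 3 — point force P=10 kN at a=24/5 m (b=L-a=16/5):
  R_A = Pb²(3a+b)/L³ = 10·(16/5)²·(3·(24/5)+(16/5))/8³ = 88/25 kN
  M_A = Pab²/L² = 10·(24/5)·(16/5)²/8² = 192/25 kN·m
  R_B = Pa²(a+3b)/L³ = 10·(24/5)²·((24/5)+3·(16/5))/8³ = 162/25 kN
  M_B = -Pa²b/L² = -10·(24/5)²·(16/5)/8² = -288/25 kN·m
Load 4 — applied couple M₀=-20 kN·m at a=8/3 m (b=L-a=16/3):
  R_A = 6M₀ab/L³ = 6·(-20)·(8/3)·(16/3)/8³ = -10/3 kN
  M_A = M₀b(2a-b)/L² = (-20)·(16/3)·(2·(8/3)-(16/3))/8² = 0 kN·m
  R_B = -6M₀ab/L³ = -6·(-20)·(8/3)·(16/3)/8³ = 10/3 kN
  M_B = M₀a(2b-a)/L² = (-20)·(8/3)·(2·(16/3)-(8/3))/8² = -20/3 kN·m
Superposition: R_A = -16201/1200 kN, M_A = -957/100 kN·m, R_B = 10201/1200 kN, M_B = -4331/300 kN·m

R_A = -16201/1200 kN, M_A = -957/100 kN·m, R_B = 10201/1200 kN, M_B = -4331/300 kN·m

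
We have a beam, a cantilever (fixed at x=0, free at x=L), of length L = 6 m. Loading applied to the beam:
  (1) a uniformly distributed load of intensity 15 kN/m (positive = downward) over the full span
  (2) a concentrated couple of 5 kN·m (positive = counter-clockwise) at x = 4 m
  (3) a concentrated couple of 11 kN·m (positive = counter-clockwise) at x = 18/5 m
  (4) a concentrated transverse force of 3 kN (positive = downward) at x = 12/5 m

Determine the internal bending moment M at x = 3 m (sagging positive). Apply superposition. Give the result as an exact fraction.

M(3) = -103/2 kN·m

Load 1 — uniform load w=15 kN/m over full span:
  M_1 = -w(L-x)²/2 = -15·(6-3)²/2 = -135/2 kN·m
Load 2 — applied couple M₀=5 kN·m at a=4 m (b=L-a=2):
  M_2 = M₀  [x≤a] = 5 = 5 kN·m
Load 3 — applied couple M₀=11 kN·m at a=18/5 m (b=L-a=12/5):
  M_3 = M₀  [x≤a] = 11 = 11 kN·m
Load 4 — point force P=3 kN at a=12/5 m (b=L-a=18/5):
  M_4 = 0  [x>a] = 0 kN·m
Superposition: M = Σ M_i = -103/2 kN·m ≈ -51.500000 kN·m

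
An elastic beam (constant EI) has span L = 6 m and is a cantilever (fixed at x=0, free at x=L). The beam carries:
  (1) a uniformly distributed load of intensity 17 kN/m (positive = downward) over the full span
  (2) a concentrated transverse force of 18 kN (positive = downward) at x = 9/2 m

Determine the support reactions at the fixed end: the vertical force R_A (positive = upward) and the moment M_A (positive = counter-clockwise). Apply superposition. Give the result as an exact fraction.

R_A = 120 kN, M_A = 387 kN·m

Load 1 — uniform load w=17 kN/m over full span:
  R_A = wL = 17·6 = 102 kN
  M_A = wL²/2 = 17·6²/2 = 306 kN·m
Load 2 — point force P=18 kN at a=9/2 m (b=L-a=3/2):
  R_A = P = 18 kN
  M_A = Pa = 18·(9/2) = 81 kN·m
Superposition: R_A = 120 kN, M_A = 387 kN·m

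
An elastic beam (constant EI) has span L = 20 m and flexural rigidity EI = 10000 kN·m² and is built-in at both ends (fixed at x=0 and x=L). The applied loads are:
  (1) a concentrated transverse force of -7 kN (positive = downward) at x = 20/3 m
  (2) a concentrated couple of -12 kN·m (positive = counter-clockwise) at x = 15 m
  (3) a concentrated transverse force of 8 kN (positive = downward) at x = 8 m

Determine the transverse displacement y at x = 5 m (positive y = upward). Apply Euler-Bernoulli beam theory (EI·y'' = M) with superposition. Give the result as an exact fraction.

Load 1 — point force P=-7 kN at a=20/3 m (b=L-a=40/3):
  y_1 = -Pb²x²(3aL-(3a+b)x)/(6L³EI)  [x≤a] = -(-7)·(40/3)²·5²·(3·(20/3)·20-(3·(20/3)+(40/3))·5)/(6·20³·10000) = 49/3240 m
Load 2 — applied couple M₀=-12 kN·m at a=15 m (b=L-a=5):
  y_2 = (R_Ax³/6 - M_Ax²/2)/EI  [x≤a] with R_A=-27/40, M_A=-15/4 = ((-27/40)·5³/6 - (-15/4)·5²/2)/10000 = 21/6400 m
Load 3 — point force P=8 kN at a=8 m (b=L-a=12):
  y_3 = -Pb²x²(3aL-(3a+b)x)/(6L³EI)  [x≤a] = -8·12²·5²·(3·8·20-(3·8+12)·5)/(6·20³·10000) = -9/500 m
Superposition: y = Σ y_i = 1049/2592000 m ≈ 0.000405 m

y(5) = 1049/2592000 m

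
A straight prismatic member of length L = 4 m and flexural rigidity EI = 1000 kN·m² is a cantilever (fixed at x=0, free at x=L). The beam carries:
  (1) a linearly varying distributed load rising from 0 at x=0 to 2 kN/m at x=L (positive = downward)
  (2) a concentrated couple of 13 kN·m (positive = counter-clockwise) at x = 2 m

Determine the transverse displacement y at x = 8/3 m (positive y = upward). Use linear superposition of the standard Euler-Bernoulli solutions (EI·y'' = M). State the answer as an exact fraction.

Load 1 — triangular load w₀=2 kN/m (0→w₀ over full span):
  y_1 = (w₀Lx³/12-w₀L²x²/6-w₀x⁵/(120L))/EI = (2·4·(8/3)³/12-2·4²·(8/3)²/6-2·(8/3)⁵/(120·4))/1000 = -11776/455625 m
Load 2 — applied couple M₀=13 kN·m at a=2 m (b=L-a=2):
  y_2 = M₀a(2x-a)/(2EI)  [x>a] = 13·2·(2·(8/3)-2)/(2·1000) = 13/300 m
Superposition: y = Σ y_i = 31871/1822500 m ≈ 0.017488 m

y(8/3) = 31871/1822500 m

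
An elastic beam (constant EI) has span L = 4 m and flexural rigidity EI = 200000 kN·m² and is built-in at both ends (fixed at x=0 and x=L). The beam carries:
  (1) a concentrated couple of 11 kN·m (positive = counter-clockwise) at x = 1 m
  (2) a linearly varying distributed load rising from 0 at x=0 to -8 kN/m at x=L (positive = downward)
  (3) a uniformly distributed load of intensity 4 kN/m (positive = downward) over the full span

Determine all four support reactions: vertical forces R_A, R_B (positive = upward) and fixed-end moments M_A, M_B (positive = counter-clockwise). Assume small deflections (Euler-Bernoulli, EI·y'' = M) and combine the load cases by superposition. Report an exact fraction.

R_A = 1007/160 kN, M_A = -239/240 kN·m, R_B = -1007/160 kN, M_B = 1081/240 kN·m

Load 1 — applied couple M₀=11 kN·m at a=1 m (b=L-a=3):
  R_A = 6M₀ab/L³ = 6·11·1·3/4³ = 99/32 kN
  M_A = M₀b(2a-b)/L² = 11·3·(2·1-3)/4² = -33/16 kN·m
  R_B = -6M₀ab/L³ = -6·11·1·3/4³ = -99/32 kN
  M_B = M₀a(2b-a)/L² = 11·1·(2·3-1)/4² = 55/16 kN·m
Load 2 — triangular load w₀=-8 kN/m (0→w₀ over full span):
  R_A = 3w₀L/20 = 3·(-8)·4/20 = -24/5 kN
  M_A = w₀L²/30 = (-8)·4²/30 = -64/15 kN·m
  R_B = 7w₀L/20 = 7·(-8)·4/20 = -56/5 kN
  M_B = -w₀L²/20 = -(-8)·4²/20 = 32/5 kN·m
Load 3 — uniform load w=4 kN/m over full span:
  R_A = wL/2 = 4·4/2 = 8 kN
  M_A = wL²/12 = 4·4²/12 = 16/3 kN·m
  R_B = wL/2 = 4·4/2 = 8 kN
  M_B = -wL²/12 = -4·4²/12 = -16/3 kN·m
Superposition: R_A = 1007/160 kN, M_A = -239/240 kN·m, R_B = -1007/160 kN, M_B = 1081/240 kN·m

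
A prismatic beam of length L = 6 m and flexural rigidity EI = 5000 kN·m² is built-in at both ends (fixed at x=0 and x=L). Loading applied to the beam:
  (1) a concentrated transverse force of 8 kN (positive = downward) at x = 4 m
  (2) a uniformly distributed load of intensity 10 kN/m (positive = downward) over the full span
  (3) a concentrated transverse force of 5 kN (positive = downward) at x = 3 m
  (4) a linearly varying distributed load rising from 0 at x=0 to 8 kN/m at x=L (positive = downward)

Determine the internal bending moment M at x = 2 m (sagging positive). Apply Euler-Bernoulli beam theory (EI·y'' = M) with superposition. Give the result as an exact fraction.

Load 1 — point force P=8 kN at a=4 m (b=L-a=2):
  M_1 = Pb²(3a+b)x/L³ - Pab²/L²  [x≤a] = 8·2²·(3·4+2)·2/6³ - 8·4·2²/6² = 16/27 kN·m
Load 2 — uniform load w=10 kN/m over full span:
  M_2 = wLx/2 - wL²/12 - wx²/2 = 10·6·2/2 - 10·6²/12 - 10·2²/2 = 10 kN·m
Load 3 — point force P=5 kN at a=3 m (b=L-a=3):
  M_3 = Pb²(3a+b)x/L³ - Pab²/L²  [x≤a] = 5·3²·(3·3+3)·2/6³ - 5·3·3²/6² = 5/4 kN·m
Load 4 — triangular load w₀=8 kN/m (0→w₀ over full span):
  M_4 = 3w₀Lx/20 - w₀L²/30 - w₀x³/(6L) = 3·8·6·2/20 - 8·6²/30 - 8·2³/(6·6) = 136/45 kN·m
Superposition: M = Σ M_i = 8027/540 kN·m ≈ 14.864815 kN·m

M(2) = 8027/540 kN·m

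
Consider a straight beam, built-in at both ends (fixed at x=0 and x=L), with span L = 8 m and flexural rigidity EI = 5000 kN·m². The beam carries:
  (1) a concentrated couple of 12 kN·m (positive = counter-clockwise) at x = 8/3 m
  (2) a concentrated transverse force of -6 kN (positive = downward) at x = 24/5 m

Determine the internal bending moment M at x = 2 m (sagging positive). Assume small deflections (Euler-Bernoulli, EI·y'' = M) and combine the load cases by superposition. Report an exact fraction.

M(2) = 548/125 kN·m

Load 1 — applied couple M₀=12 kN·m at a=8/3 m (b=L-a=16/3):
  M_1 = R_Ax - M_A  [x≤a] with R_A=2, M_A=0 = 2·2 - 0 = 4 kN·m
Load 2 — point force P=-6 kN at a=24/5 m (b=L-a=16/5):
  M_2 = Pb²(3a+b)x/L³ - Pab²/L²  [x≤a] = (-6)·(16/5)²·(3·(24/5)+(16/5))·2/8³ - (-6)·(24/5)·(16/5)²/8² = 48/125 kN·m
Superposition: M = Σ M_i = 548/125 kN·m ≈ 4.384000 kN·m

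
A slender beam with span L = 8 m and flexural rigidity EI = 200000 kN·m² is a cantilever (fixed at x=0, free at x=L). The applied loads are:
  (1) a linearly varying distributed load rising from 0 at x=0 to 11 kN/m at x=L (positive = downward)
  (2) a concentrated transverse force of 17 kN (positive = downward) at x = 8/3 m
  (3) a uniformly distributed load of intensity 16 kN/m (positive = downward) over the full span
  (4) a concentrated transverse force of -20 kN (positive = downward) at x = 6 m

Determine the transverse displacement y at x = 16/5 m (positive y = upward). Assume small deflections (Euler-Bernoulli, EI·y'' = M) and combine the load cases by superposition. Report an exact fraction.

Load 1 — triangular load w₀=11 kN/m (0→w₀ over full span):
  y_1 = (w₀Lx³/12-w₀L²x²/6-w₀x⁵/(120L))/EI = (11·8·(16/5)³/12-11·8²·(16/5)²/6-11·(16/5)⁵/(120·8))/200000 = -706816/146484375 m
Load 2 — point force P=17 kN at a=8/3 m (b=L-a=16/3):
  y_2 = -Pa²(3x-a)/(6EI)  [x>a] = -17·(8/3)²·(3·(16/5)-(8/3))/(6·200000) = -884/1265625 m
Load 3 — uniform load w=16 kN/m over full span:
  y_3 = -wx²(x²-4Lx+6L²)/(24EI) = -16·(16/5)²·((16/5)²-4·8·(16/5)+6·8²)/(24·200000) = -19456/1953125 m
Load 4 — point force P=-20 kN at a=6 m (b=L-a=2):
  y_4 = -Px²(3a-x)/(6EI)  [x≤a] = -(-20)·(16/5)²·(3·6-(16/5))/(6·200000) = 592/234375 m
Superposition: y = Σ y_i = -51254932/3955078125 m ≈ -0.012959 m

y(16/5) = -51254932/3955078125 m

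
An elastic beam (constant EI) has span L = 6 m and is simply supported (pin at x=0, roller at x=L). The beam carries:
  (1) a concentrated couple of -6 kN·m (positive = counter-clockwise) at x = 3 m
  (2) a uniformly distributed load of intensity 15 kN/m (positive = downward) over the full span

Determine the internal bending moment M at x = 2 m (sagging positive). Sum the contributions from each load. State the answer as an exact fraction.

Load 1 — applied couple M₀=-6 kN·m at a=3 m (b=L-a=3):
  M_1 = M₀x/L  [x≤a] = (-6)·2/6 = -2 kN·m
Load 2 — uniform load w=15 kN/m over full span:
  M_2 = wx(L-x)/2 = 15·2·(6-2)/2 = 60 kN·m
Superposition: M = Σ M_i = 58 kN·m ≈ 58.000000 kN·m

M(2) = 58 kN·m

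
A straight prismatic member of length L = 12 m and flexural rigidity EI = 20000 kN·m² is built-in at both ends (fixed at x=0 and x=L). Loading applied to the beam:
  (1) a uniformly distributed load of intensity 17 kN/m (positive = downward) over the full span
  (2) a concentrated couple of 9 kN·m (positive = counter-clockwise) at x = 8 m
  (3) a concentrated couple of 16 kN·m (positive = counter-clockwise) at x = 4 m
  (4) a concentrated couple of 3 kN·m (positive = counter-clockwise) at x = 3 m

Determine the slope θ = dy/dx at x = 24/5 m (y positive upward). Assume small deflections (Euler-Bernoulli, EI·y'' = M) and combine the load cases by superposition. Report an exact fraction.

Load 1 — uniform load w=17 kN/m over full span:
  θ_1 = -wx(L-x)(L-2x)/(12EI) = -17·(24/5)·(12-(24/5))·(12-2·(24/5))/(12·20000) = -459/78125 rad
Load 2 — applied couple M₀=9 kN·m at a=8 m (b=L-a=4):
  θ_2 = (R_Ax²/2 - M_Ax)/EI  [x≤a] with R_A=1, M_A=3 = (1·(24/5)²/2 - 3·(24/5))/20000 = -9/62500 rad
Load 3 — applied couple M₀=16 kN·m at a=4 m (b=L-a=8):
  θ_3 = (R_Ax²/2 - M_Ax - M₀(x-a))/EI  [x>a] with R_A=16/9, M_A=0 = ((16/9)·(24/5)²/2 - 0·(24/5) - 16·((24/5)-4))/20000 = 6/15625 rad
Load 4 — applied couple M₀=3 kN·m at a=3 m (b=L-a=9):
  θ_4 = (R_Ax²/2 - M_Ax - M₀(x-a))/EI  [x>a] with R_A=9/32, M_A=-9/16 = ((9/32)·(24/5)²/2 - (-9/16)·(24/5) - 3·((24/5)-3))/20000 = 27/1000000 rad
Superposition: θ = Σ θ_i = -28041/5000000 rad ≈ -0.005608 rad

θ(24/5) = -28041/5000000 rad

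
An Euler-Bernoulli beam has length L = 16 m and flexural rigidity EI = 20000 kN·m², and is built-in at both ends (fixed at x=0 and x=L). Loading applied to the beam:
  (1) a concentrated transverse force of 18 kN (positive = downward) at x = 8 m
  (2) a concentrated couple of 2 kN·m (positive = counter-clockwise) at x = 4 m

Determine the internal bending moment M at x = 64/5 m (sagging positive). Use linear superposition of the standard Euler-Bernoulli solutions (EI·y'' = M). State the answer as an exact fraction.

Load 1 — point force P=18 kN at a=8 m (b=L-a=8):
  M_1 = Pa²(a+3b)(L-x)/L³ - Pa²b/L²  [x>a] = 18·8²·(8+3·8)·(16-(64/5))/16³ - 18·8²·8/16² = -36/5 kN·m
Load 2 — applied couple M₀=2 kN·m at a=4 m (b=L-a=12):
  M_2 = R_Ax - M_A - M₀  [x>a] with R_A=9/64, M_A=-3/8 = (9/64)·(64/5) - (-3/8) - 2 = 7/40 kN·m
Superposition: M = Σ M_i = -281/40 kN·m ≈ -7.025000 kN·m

M(64/5) = -281/40 kN·m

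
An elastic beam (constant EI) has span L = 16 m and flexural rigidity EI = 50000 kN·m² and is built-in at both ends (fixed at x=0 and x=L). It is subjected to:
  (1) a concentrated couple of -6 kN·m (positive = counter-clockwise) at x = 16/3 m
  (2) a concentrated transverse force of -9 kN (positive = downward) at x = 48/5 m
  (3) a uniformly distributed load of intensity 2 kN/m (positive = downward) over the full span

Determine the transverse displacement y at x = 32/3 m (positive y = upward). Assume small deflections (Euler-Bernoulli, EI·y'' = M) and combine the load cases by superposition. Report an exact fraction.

y(32/3) = -262064/94921875 m

Load 1 — applied couple M₀=-6 kN·m at a=16/3 m (b=L-a=32/3):
  y_1 = (R_Ax³/6 - M_Ax²/2 - M₀(x-a)²/2)/EI  [x>a] with R_A=-1/2, M_A=0 = ((-1/2)·(32/3)³/6 - 0·(32/3)²/2 - (-6)·((32/3)-(16/3))²/2)/50000 = -16/50625 m
Load 2 — point force P=-9 kN at a=48/5 m (b=L-a=32/5):
  y_2 = -Pa²(L-x)²(3bL-(3b+a)(L-x))/(6L³EI)  [x>a] = -(-9)·(48/5)²·(16-(32/3))²·(3·(32/5)·16-(3·(32/5)+(48/5))·(16-(32/3)))/(6·16³·50000) = 1152/390625 m
Load 3 — uniform load w=2 kN/m over full span:
  y_3 = -wx²(L-x)²/(24EI) = -2·(32/3)²·(16-(32/3))²/(24·50000) = -4096/759375 m
Superposition: y = Σ y_i = -262064/94921875 m ≈ -0.002761 m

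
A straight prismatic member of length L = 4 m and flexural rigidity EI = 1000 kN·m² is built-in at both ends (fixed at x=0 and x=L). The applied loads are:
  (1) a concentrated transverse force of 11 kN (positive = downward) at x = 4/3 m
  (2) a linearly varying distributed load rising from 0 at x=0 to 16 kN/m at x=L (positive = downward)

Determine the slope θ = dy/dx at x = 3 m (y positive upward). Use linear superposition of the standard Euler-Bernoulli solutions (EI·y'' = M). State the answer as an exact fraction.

Load 1 — point force P=11 kN at a=4/3 m (b=L-a=8/3):
  θ_1 = Pa²(L-x)(2bL-(3b+a)(L-x))/(2L³EI)  [x>a] = 11·(4/3)²·(4-3)·(2·(8/3)·4-(3·(8/3)+(4/3))·(4-3))/(2·4³·1000) = 11/6000 rad
Load 2 — triangular load w₀=16 kN/m (0→w₀ over full span):
  θ_2 = -w₀(2x(L-x)(L-2x)(x+2L)+x²(L-x)²)/(120LEI) = -16·(2·3·(4-3)·(4-2·3)·(3+2·4)+3²·(4-3)²)/(120·4·1000) = 41/10000 rad
Superposition: θ = Σ θ_i = 89/15000 rad ≈ 0.005933 rad

θ(3) = 89/15000 rad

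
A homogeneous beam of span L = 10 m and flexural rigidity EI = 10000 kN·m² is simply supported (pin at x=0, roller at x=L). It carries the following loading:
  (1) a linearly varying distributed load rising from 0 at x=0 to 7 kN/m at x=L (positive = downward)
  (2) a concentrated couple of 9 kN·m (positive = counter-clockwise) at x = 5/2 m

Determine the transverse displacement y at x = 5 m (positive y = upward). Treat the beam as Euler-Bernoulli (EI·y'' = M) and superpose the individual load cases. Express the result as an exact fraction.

Load 1 — triangular load w₀=7 kN/m (0→w₀ over full span):
  y_1 = -w₀x(7L⁴-10L²x²+3x⁴)/(360LEI) = -7·5·(7·10⁴-10·10²·5²+3·5⁴)/(360·10·10000) = -35/768 m
Load 2 — applied couple M₀=9 kN·m at a=5/2 m (b=L-a=15/2):
  y_2 = (M₀x³/(6L)-M₀(x-a)²/2+C₁x)/EI  [x>a] with C₁=M₀(3b²-L²)/(6L)=165/16 = (9·5³/(6·10)-9·(5-(5/2))²/2+(165/16)·5)/10000 = 27/6400 m
Superposition: y = Σ y_i = -397/9600 m ≈ -0.041354 m

y(5) = -397/9600 m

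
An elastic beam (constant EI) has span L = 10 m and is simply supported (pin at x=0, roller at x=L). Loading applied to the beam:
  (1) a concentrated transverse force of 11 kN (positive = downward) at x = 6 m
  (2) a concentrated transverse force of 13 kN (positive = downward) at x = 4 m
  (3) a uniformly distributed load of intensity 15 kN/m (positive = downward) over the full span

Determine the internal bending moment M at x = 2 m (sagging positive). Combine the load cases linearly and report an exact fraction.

Load 1 — point force P=11 kN at a=6 m (b=L-a=4):
  M_1 = Pbx/L  [x≤a] = 11·4·2/10 = 44/5 kN·m
Load 2 — point force P=13 kN at a=4 m (b=L-a=6):
  M_2 = Pbx/L  [x≤a] = 13·6·2/10 = 78/5 kN·m
Load 3 — uniform load w=15 kN/m over full span:
  M_3 = wx(L-x)/2 = 15·2·(10-2)/2 = 120 kN·m
Superposition: M = Σ M_i = 722/5 kN·m ≈ 144.400000 kN·m

M(2) = 722/5 kN·m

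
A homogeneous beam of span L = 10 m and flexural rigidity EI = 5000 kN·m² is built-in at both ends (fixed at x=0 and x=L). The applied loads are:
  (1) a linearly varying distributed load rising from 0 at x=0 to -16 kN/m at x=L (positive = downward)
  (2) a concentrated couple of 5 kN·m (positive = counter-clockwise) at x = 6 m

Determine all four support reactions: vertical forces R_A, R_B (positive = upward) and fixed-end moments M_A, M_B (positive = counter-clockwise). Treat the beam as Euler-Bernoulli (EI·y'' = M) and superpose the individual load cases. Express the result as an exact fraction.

Load 1 — triangular load w₀=-16 kN/m (0→w₀ over full span):
  R_A = 3w₀L/20 = 3·(-16)·10/20 = -24 kN
  M_A = w₀L²/30 = (-16)·10²/30 = -160/3 kN·m
  R_B = 7w₀L/20 = 7·(-16)·10/20 = -56 kN
  M_B = -w₀L²/20 = -(-16)·10²/20 = 80 kN·m
Load 2 — applied couple M₀=5 kN·m at a=6 m (b=L-a=4):
  R_A = 6M₀ab/L³ = 6·5·6·4/10³ = 18/25 kN
  M_A = M₀b(2a-b)/L² = 5·4·(2·6-4)/10² = 8/5 kN·m
  R_B = -6M₀ab/L³ = -6·5·6·4/10³ = -18/25 kN
  M_B = M₀a(2b-a)/L² = 5·6·(2·4-6)/10² = 3/5 kN·m
Superposition: R_A = -582/25 kN, M_A = -776/15 kN·m, R_B = -1418/25 kN, M_B = 403/5 kN·m

R_A = -582/25 kN, M_A = -776/15 kN·m, R_B = -1418/25 kN, M_B = 403/5 kN·m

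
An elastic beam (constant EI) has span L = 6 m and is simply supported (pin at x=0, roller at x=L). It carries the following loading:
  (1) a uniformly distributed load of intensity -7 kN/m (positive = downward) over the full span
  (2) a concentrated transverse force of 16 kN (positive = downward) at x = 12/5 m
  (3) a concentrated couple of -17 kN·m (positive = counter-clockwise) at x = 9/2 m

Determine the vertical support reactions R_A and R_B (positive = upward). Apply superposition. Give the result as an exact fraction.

R_A = -427/30 kN, R_B = -353/30 kN

Load 1 — uniform load w=-7 kN/m over full span:
  R_A = wL/2 = (-7)·6/2 = -21 kN
  R_B = wL/2 = (-7)·6/2 = -21 kN
Load 2 — point force P=16 kN at a=12/5 m (b=L-a=18/5):
  R_A = Pb/L = 16·(18/5)/6 = 48/5 kN
  R_B = Pa/L = 16·(12/5)/6 = 32/5 kN
Load 3 — applied couple M₀=-17 kN·m at a=9/2 m (b=L-a=3/2):
  R_A = M₀/L = (-17)/6 = -17/6 kN
  R_B = -M₀/L = -(-17)/6 = 17/6 kN
Superposition: R_A = -427/30 kN, R_B = -353/30 kN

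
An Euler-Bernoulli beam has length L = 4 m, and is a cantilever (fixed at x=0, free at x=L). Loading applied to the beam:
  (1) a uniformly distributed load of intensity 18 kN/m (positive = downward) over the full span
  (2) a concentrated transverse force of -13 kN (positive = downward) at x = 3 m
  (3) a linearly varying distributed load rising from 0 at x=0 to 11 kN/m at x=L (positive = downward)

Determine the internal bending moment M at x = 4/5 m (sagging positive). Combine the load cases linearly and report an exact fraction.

Load 1 — uniform load w=18 kN/m over full span:
  M_1 = -w(L-x)²/2 = -18·(4-(4/5))²/2 = -2304/25 kN·m
Load 2 — point force P=-13 kN at a=3 m (b=L-a=1):
  M_2 = -P(a-x)  [x≤a] = -(-13)·(3-(4/5)) = 143/5 kN·m
Load 3 — triangular load w₀=11 kN/m (0→w₀ over full span):
  M_3 = w₀Lx/2 - w₀L²/3 - w₀x³/(6L) = 11·4·(4/5)/2 - 11·4²/3 - 11·(4/5)³/(6·4) = -15488/375 kN·m
Superposition: M = Σ M_i = -39323/375 kN·m ≈ -104.861333 kN·m

M(4/5) = -39323/375 kN·m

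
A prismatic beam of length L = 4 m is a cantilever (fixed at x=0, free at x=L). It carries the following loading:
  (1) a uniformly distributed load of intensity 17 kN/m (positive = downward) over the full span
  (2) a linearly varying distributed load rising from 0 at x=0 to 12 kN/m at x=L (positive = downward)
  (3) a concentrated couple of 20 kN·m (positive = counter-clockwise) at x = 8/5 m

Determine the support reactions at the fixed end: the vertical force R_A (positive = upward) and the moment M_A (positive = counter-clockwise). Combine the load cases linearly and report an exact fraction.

R_A = 92 kN, M_A = 180 kN·m

Load 1 — uniform load w=17 kN/m over full span:
  R_A = wL = 17·4 = 68 kN
  M_A = wL²/2 = 17·4²/2 = 136 kN·m
Load 2 — triangular load w₀=12 kN/m (0→w₀ over full span):
  R_A = w₀L/2 = 12·4/2 = 24 kN
  M_A = w₀L²/3 = 12·4²/3 = 64 kN·m
Load 3 — applied couple M₀=20 kN·m at a=8/5 m (b=L-a=12/5):
  R_A = 0 kN
  M_A = -M₀ = -20 kN·m
Superposition: R_A = 92 kN, M_A = 180 kN·m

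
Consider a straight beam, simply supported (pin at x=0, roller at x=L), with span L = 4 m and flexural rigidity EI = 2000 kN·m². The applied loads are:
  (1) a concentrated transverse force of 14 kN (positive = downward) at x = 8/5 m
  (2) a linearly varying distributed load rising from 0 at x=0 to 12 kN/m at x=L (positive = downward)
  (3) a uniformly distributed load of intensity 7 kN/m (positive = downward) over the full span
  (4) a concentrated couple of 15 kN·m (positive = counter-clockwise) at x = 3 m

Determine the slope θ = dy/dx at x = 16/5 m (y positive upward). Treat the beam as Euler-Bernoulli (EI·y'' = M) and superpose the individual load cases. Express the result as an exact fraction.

θ(16/5) = 697957/30000000 rad

Load 1 — point force P=14 kN at a=8/5 m (b=L-a=12/5):
  θ_1 = -Pa(2L²-6Lx+3x²+a²)/(6LEI)  [x>a] = -14·(8/5)·(2·4²-6·4·(16/5)+3·(16/5)²+(8/5)²)/(6·4·2000) = 84/15625 rad
Load 2 — triangular load w₀=12 kN/m (0→w₀ over full span):
  θ_2 = -w₀(7L⁴-30L²x²+15x⁴)/(360LEI) = -12·(7·4⁴-30·4²·(16/5)²+15·(16/5)⁴)/(360·4·2000) = 1514/234375 rad
Load 3 — uniform load w=7 kN/m over full span:
  θ_3 = -w(L³-6Lx²+4x³)/(24EI) = -7·(4³-6·4·(16/5)²+4·(16/5)³)/(24·2000) = 231/31250 rad
Load 4 — applied couple M₀=15 kN·m at a=3 m (b=L-a=1):
  θ_4 = (M₀x²/(2L)-M₀(x-a)+C₁)/EI  [x>a] with C₁=M₀(3b²-L²)/(6L)=-65/8 = (15·(16/5)²/(2·4)-15·((16/5)-3)+(-65/8))/2000 = 323/80000 rad
Superposition: θ = Σ θ_i = 697957/30000000 rad ≈ 0.023265 rad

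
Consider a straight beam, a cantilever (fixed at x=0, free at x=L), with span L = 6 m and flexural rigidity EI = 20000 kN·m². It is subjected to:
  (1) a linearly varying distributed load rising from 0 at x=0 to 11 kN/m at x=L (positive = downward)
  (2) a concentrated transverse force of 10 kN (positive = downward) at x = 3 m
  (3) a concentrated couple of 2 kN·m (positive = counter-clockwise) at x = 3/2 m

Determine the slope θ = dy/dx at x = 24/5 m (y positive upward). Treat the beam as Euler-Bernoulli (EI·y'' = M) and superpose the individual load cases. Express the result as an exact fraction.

θ(24/5) = -104997/6250000 rad

Load 1 — triangular load w₀=11 kN/m (0→w₀ over full span):
  θ_1 = (w₀Lx²/4-w₀L²x/3-w₀x⁴/(24L))/EI = (11·6·(24/5)²/4-11·6²·(24/5)/3-11·(24/5)⁴/(24·6))/20000 = -5742/390625 rad
Load 2 — point force P=10 kN at a=3 m (b=L-a=3):
  θ_2 = -Pa²/(2EI)  [x>a] = -10·3²/(2·20000) = -9/4000 rad
Load 3 — applied couple M₀=2 kN·m at a=3/2 m (b=L-a=9/2):
  θ_3 = M₀a/EI  [x>a] = 2·(3/2)/20000 = 3/20000 rad
Superposition: θ = Σ θ_i = -104997/6250000 rad ≈ -0.016800 rad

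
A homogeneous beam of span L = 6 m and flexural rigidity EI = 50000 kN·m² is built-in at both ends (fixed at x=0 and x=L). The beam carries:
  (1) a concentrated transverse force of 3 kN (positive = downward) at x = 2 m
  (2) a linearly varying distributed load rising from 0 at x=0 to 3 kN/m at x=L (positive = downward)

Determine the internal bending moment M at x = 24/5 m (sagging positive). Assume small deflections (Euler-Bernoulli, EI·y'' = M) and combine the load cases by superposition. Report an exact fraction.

Load 1 — point force P=3 kN at a=2 m (b=L-a=4):
  M_1 = Pa²(a+3b)(L-x)/L³ - Pa²b/L²  [x>a] = 3·2²·(2+3·4)·(6-(24/5))/6³ - 3·2²·4/6² = -2/5 kN·m
Load 2 — triangular load w₀=3 kN/m (0→w₀ over full span):
  M_2 = 3w₀Lx/20 - w₀L²/30 - w₀x³/(6L) = 3·3·6·(24/5)/20 - 3·6²/30 - 3·(24/5)³/(6·6) = 18/125 kN·m
Superposition: M = Σ M_i = -32/125 kN·m ≈ -0.256000 kN·m

M(24/5) = -32/125 kN·m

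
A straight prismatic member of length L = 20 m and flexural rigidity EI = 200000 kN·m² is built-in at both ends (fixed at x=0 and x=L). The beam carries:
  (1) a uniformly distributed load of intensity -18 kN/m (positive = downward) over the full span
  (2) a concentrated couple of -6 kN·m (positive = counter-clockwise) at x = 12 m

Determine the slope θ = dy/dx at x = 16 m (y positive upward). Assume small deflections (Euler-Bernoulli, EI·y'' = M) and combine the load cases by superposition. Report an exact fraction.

Load 1 — uniform load w=-18 kN/m over full span:
  θ_1 = -wx(L-x)(L-2x)/(12EI) = -(-18)·16·(20-16)·(20-2·16)/(12·200000) = -18/3125 rad
Load 2 — applied couple M₀=-6 kN·m at a=12 m (b=L-a=8):
  θ_2 = (R_Ax²/2 - M_Ax - M₀(x-a))/EI  [x>a] with R_A=-54/125, M_A=-48/25 = ((-54/125)·16²/2 - (-48/25)·16 - (-6)·(16-12))/200000 = -9/3125000 rad
Superposition: θ = Σ θ_i = -18009/3125000 rad ≈ -0.005763 rad

θ(16) = -18009/3125000 rad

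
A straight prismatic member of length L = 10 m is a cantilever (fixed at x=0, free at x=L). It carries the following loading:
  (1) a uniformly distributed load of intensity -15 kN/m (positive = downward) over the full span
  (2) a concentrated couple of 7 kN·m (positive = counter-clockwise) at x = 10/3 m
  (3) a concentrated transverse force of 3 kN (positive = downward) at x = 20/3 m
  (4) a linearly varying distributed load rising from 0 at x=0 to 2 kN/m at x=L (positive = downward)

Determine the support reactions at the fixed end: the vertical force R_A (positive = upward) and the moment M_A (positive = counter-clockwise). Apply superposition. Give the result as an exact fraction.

R_A = -137 kN, M_A = -2011/3 kN·m

Load 1 — uniform load w=-15 kN/m over full span:
  R_A = wL = (-15)·10 = -150 kN
  M_A = wL²/2 = (-15)·10²/2 = -750 kN·m
Load 2 — applied couple M₀=7 kN·m at a=10/3 m (b=L-a=20/3):
  R_A = 0 kN
  M_A = -M₀ = -7 kN·m
Load 3 — point force P=3 kN at a=20/3 m (b=L-a=10/3):
  R_A = P = 3 kN
  M_A = Pa = 3·(20/3) = 20 kN·m
Load 4 — triangular load w₀=2 kN/m (0→w₀ over full span):
  R_A = w₀L/2 = 2·10/2 = 10 kN
  M_A = w₀L²/3 = 2·10²/3 = 200/3 kN·m
Superposition: R_A = -137 kN, M_A = -2011/3 kN·m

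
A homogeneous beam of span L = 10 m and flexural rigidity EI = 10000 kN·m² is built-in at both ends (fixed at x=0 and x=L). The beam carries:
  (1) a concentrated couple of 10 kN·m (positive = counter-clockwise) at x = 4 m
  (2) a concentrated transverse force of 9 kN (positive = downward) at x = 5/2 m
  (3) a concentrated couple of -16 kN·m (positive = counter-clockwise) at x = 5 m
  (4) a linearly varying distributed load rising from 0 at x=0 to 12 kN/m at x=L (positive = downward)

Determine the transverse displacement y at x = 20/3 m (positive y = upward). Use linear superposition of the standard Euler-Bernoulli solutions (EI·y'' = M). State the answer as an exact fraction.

Load 1 — applied couple M₀=10 kN·m at a=4 m (b=L-a=6):
  y_1 = (R_Ax³/6 - M_Ax²/2 - M₀(x-a)²/2)/EI  [x>a] with R_A=36/25, M_A=6/5 = ((36/25)·(20/3)³/6 - (6/5)·(20/3)²/2 - 10·((20/3)-4)²/2)/10000 = 1/1125 m
Load 2 — point force P=9 kN at a=5/2 m (b=L-a=15/2):
  y_2 = -Pa²(L-x)²(3bL-(3b+a)(L-x))/(6L³EI)  [x>a] = -9·(5/2)²·(10-(20/3))²·(3·(15/2)·10-(3·(15/2)+(5/2))·(10-(20/3)))/(6·10³·10000) = -17/11520 m
Load 3 — applied couple M₀=-16 kN·m at a=5 m (b=L-a=5):
  y_3 = (R_Ax³/6 - M_Ax²/2 - M₀(x-a)²/2)/EI  [x>a] with R_A=-12/5, M_A=-4 = ((-12/5)·(20/3)³/6 - (-4)·(20/3)²/2 - (-16)·((20/3)-5)²/2)/10000 = -1/1350 m
Load 4 — triangular load w₀=12 kN/m (0→w₀ over full span):
  y_4 = -w₀x²(L-x)²(x+2L)/(120LEI) = -12·(20/3)²·(10-(20/3))²·((20/3)+2·10)/(120·10·10000) = -16/1215 m
Superposition: y = Σ y_i = -112723/7776000 m ≈ -0.014496 m

y(20/3) = -112723/7776000 m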